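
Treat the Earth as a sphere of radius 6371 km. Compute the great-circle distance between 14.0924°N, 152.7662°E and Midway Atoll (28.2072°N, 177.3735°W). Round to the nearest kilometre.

3457 km

Δλ = -177.3735 − 152.7662 = -330.1397°; wrapped into (−180°, 180°]: 29.8603°.
Δφ = 28.2072 − 14.0924 = 14.1148°.
a = sin²(Δφ/2) + cos φ₁ · cos φ₂ · sin²(Δλ/2) = 0.071831.
c = 2·atan2(√a, √(1−a)) = 0.54266 rad → d = 6371·c ≈ 3457.29 km.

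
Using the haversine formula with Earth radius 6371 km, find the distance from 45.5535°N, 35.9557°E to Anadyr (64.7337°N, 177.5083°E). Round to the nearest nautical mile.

Δλ = 177.5083 − 35.9557 = 141.5526°.
Δφ = 64.7337 − 45.5535 = 19.1802°.
a = sin²(Δφ/2) + cos φ₁ · cos φ₂ · sin²(Δλ/2) = 0.294235.
c = 2·atan2(√a, √(1−a)) = 1.14666 rad → d = 6371·c ≈ 7305.40 km ≈ 3944.60 nmi.

3945 nmi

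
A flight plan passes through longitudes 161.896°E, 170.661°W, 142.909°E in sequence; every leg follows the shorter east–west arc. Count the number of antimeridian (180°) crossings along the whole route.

2

Leg 1: +161.896° → -170.661°, shortest Δλ = 27.443° (east) — crosses 180°.
Leg 2: -170.661° → +142.909°, shortest Δλ = -46.43° (west) — crosses 180°.
Total crossings: 2.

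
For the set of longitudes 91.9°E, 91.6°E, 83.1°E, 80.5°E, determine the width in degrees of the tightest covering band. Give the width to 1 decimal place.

11.4°

Sort the longitudes: +80.5°, +83.1°, +91.6°, +91.9°.
Eastward gaps between consecutive values (wrapping around): 2.6°, 8.5°, 0.3°, 348.6°.
Largest gap = 348.6° ⇒ minimal covering band is its complement: 360° − 348.6° = 11.4°.
Band runs from +80.5° eastward to +91.9°.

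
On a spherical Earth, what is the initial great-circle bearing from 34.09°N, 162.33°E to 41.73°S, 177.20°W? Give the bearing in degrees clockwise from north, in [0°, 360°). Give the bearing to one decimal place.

164.5°

Δλ = -177.20 − 162.33 = -339.53°; wrapped into (−180°, 180°]: 20.47°.
θ = atan2( sin Δλ · cos φ₂ , cos φ₁ · sin φ₂ − sin φ₁ · cos φ₂ · cos Δλ )
  = atan2(0.26099, -0.94312) = 164.532° → normalised to [0°, 360°): 164.532°.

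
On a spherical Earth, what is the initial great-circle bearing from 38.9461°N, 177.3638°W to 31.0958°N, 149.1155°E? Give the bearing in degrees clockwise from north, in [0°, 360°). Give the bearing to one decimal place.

264.3°

Δλ = 149.1155 − -177.3638 = 326.4793°; wrapped into (−180°, 180°]: -33.5207°.
θ = atan2( sin Δλ · cos φ₂ , cos φ₁ · sin φ₂ − sin φ₁ · cos φ₂ · cos Δλ )
  = atan2(-0.47288, -0.04706) = -95.684° → normalised to [0°, 360°): 264.316°.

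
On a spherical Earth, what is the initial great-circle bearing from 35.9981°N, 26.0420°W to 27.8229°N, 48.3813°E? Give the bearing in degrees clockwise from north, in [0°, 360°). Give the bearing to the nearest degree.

74°

Δλ = 48.3813 − -26.0420 = 74.4233°.
θ = atan2( sin Δλ · cos φ₂ , cos φ₁ · sin φ₂ − sin φ₁ · cos φ₂ · cos Δλ )
  = atan2(0.85191, 0.23803) = 74.390° → normalised to [0°, 360°): 74.390°.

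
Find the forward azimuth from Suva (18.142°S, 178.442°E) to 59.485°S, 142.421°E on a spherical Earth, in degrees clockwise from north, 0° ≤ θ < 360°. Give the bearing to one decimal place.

Δλ = 142.421 − 178.442 = -36.021°.
θ = atan2( sin Δλ · cos φ₂ , cos φ₁ · sin φ₂ − sin φ₁ · cos φ₂ · cos Δλ )
  = atan2(-0.29861, -0.69079) = -156.623° → normalised to [0°, 360°): 203.377°.

203.4°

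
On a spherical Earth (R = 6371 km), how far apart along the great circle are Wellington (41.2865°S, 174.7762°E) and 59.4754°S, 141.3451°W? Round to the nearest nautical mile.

Δλ = -141.3451 − 174.7762 = -316.1213°; wrapped into (−180°, 180°]: 43.8787°.
Δφ = -59.4754 − -41.2865 = -18.1889°.
a = sin²(Δφ/2) + cos φ₁ · cos φ₂ · sin²(Δλ/2) = 0.078261.
c = 2·atan2(√a, √(1−a)) = 0.56707 rad → d = 6371·c ≈ 3612.80 km ≈ 1950.76 nmi.

1951 nmi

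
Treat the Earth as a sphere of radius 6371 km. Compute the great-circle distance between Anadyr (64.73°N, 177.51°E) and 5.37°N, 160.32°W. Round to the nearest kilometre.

Δλ = -160.32 − 177.51 = -337.83°; wrapped into (−180°, 180°]: 22.17°.
Δφ = 5.37 − 64.73 = -59.36°.
a = sin²(Δφ/2) + cos φ₁ · cos φ₂ · sin²(Δλ/2) = 0.260890.
c = 2·atan2(√a, √(1−a)) = 1.07217 rad → d = 6371·c ≈ 6830.79 km.

6831 km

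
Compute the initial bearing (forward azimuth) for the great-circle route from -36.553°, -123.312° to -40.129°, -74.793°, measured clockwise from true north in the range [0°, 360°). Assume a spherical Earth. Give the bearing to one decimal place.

Δλ = -74.793 − -123.312 = 48.519°.
θ = atan2( sin Δλ · cos φ₂ , cos φ₁ · sin φ₂ − sin φ₁ · cos φ₂ · cos Δλ )
  = atan2(0.57282, -0.21612) = 110.671° → normalised to [0°, 360°): 110.671°.

110.7°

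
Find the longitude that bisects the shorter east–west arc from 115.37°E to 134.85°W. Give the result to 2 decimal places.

Signed shortest Δλ from +115.37° to -134.85° is +109.78°.
Midpoint longitude = +115.37° + (+109.78°)/2 = +115.37° + 54.89° = +170.26°.
(The naïve average (+115.37 + -134.85)/2 = -9.74° is on the wrong side of the globe.)

170.26°E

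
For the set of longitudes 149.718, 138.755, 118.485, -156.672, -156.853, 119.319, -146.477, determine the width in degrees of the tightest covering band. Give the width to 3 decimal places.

Sort the longitudes: -156.853°, -156.672°, -146.477°, +118.485°, +119.319°, +138.755°, +149.718°.
Eastward gaps between consecutive values (wrapping around): 0.181°, 10.195°, 264.962°, 0.834°, 19.436°, 10.963°, 53.429°.
Largest gap = 264.962° ⇒ minimal covering band is its complement: 360° − 264.962° = 95.038°.
Band runs from +118.485° eastward to -146.477°, crossing the antimeridian.

95.038°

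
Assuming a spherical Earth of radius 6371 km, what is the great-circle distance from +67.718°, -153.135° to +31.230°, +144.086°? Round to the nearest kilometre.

5681 km

Δλ = 144.086 − -153.135 = 297.221°; wrapped into (−180°, 180°]: -62.779°.
Δφ = 31.230 − 67.718 = -36.488°.
a = sin²(Δφ/2) + cos φ₁ · cos φ₂ · sin²(Δλ/2) = 0.185967.
c = 2·atan2(√a, √(1−a)) = 0.89173 rad → d = 6371·c ≈ 5681.21 km.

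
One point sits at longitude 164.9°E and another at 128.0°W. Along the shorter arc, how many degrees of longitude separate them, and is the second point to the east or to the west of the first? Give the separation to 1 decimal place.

Raw difference: -128.0 − 164.9 = -292.9°.
Normalise into (−180°, 180°]: -292.9° + 360° = 67.1°.
Positive ⇒ the second point lies to the east; separation 67.1°.

67.1° east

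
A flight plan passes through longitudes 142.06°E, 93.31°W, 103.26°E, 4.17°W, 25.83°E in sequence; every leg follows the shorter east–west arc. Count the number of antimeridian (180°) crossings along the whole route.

Leg 1: +142.06° → -93.31°, shortest Δλ = 124.63° (east) — crosses 180°.
Leg 2: -93.31° → +103.26°, shortest Δλ = -163.43° (west) — crosses 180°.
Leg 3: +103.26° → -4.17°, shortest Δλ = -107.43° (west) — does not cross 180°.
Leg 4: -4.17° → +25.83°, shortest Δλ = 30.0° (east) — does not cross 180°.
Total crossings: 2.

2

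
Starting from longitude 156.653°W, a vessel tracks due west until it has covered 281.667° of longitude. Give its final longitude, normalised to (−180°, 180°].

Start at -156.653°; shift −281.667° → -438.320°.
-438.320° lies outside (−180°, 180°]; add 360° → -78.320°.

78.320°W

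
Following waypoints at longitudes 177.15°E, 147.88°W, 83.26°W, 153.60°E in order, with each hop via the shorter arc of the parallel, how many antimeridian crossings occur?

Leg 1: +177.15° → -147.88°, shortest Δλ = 34.97° (east) — crosses 180°.
Leg 2: -147.88° → -83.26°, shortest Δλ = 64.62° (east) — does not cross 180°.
Leg 3: -83.26° → +153.60°, shortest Δλ = -123.14° (west) — crosses 180°.
Total crossings: 2.

2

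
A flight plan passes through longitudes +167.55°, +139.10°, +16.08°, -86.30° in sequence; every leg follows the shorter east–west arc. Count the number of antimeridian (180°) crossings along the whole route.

0

Leg 1: +167.55° → +139.10°, shortest Δλ = -28.45° (west) — does not cross 180°.
Leg 2: +139.10° → +16.08°, shortest Δλ = -123.02° (west) — does not cross 180°.
Leg 3: +16.08° → -86.30°, shortest Δλ = -102.38° (west) — does not cross 180°.
Total crossings: 0.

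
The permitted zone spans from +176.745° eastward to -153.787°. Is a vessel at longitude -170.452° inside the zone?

Yes

Band width going east from +176.745° to -153.787°: ((-153.787 − 176.745) mod 360) = 29.468°.
Offset of -170.452° east of the west edge: ((-170.452 − 176.745) mod 360) = 12.803°.
12.803° ≤ 29.468° ⇒ inside.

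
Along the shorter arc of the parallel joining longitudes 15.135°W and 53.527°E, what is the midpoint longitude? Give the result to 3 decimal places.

19.196°E

Signed shortest Δλ from -15.135° to +53.527° is +68.662°.
Midpoint longitude = -15.135° + (+68.662°)/2 = -15.135° + 34.331° = +19.196°.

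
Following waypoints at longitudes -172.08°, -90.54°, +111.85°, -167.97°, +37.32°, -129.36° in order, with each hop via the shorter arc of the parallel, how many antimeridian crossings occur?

3

Leg 1: -172.08° → -90.54°, shortest Δλ = 81.54° (east) — does not cross 180°.
Leg 2: -90.54° → +111.85°, shortest Δλ = -157.61° (west) — crosses 180°.
Leg 3: +111.85° → -167.97°, shortest Δλ = 80.18° (east) — crosses 180°.
Leg 4: -167.97° → +37.32°, shortest Δλ = -154.71° (west) — crosses 180°.
Leg 5: +37.32° → -129.36°, shortest Δλ = -166.68° (west) — does not cross 180°.
Total crossings: 3.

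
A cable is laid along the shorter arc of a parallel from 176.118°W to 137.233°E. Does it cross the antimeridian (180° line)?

Yes

Naïve |137.233 − -176.118| = 313.351° > 180°, so the shorter arc goes the other way round — across 180°.
Signed shortest Δλ = ((137.233 − -176.118 + 180) mod 360) − 180 = -46.649°.
Going west by 46.649° from -176.118° passes through 180° before reaching +137.233°.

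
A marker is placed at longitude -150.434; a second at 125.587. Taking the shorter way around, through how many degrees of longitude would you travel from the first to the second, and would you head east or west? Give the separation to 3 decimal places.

83.979° west

Raw difference: 125.587 − -150.434 = 276.021°.
Normalise into (−180°, 180°]: 276.021° − 360° = -83.979°.
Negative ⇒ the second point lies to the west; separation 83.979°.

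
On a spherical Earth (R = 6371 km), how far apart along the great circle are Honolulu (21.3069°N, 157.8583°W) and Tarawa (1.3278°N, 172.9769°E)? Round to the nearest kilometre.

Δλ = 172.9769 − -157.8583 = 330.8352°; wrapped into (−180°, 180°]: -29.1648°.
Δφ = 1.3278 − 21.3069 = -19.9791°.
a = sin²(Δφ/2) + cos φ₁ · cos φ₂ · sin²(Δλ/2) = 0.089132.
c = 2·atan2(√a, √(1−a)) = 0.60635 rad → d = 6371·c ≈ 3863.02 km.

3863 km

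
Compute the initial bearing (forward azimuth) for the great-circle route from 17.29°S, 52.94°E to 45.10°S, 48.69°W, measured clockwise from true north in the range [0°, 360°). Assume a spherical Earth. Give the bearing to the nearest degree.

Δλ = -48.69 − 52.94 = -101.63°.
θ = atan2( sin Δλ · cos φ₂ , cos φ₁ · sin φ₂ − sin φ₁ · cos φ₂ · cos Δλ )
  = atan2(-0.69138, -0.71862) = -136.107° → normalised to [0°, 360°): 223.893°.

224°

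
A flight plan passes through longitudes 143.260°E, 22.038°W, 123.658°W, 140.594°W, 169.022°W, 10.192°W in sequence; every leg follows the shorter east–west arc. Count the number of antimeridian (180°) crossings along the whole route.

0

Leg 1: +143.260° → -22.038°, shortest Δλ = -165.298° (west) — does not cross 180°.
Leg 2: -22.038° → -123.658°, shortest Δλ = -101.62° (west) — does not cross 180°.
Leg 3: -123.658° → -140.594°, shortest Δλ = -16.936° (west) — does not cross 180°.
Leg 4: -140.594° → -169.022°, shortest Δλ = -28.428° (west) — does not cross 180°.
Leg 5: -169.022° → -10.192°, shortest Δλ = 158.83° (east) — does not cross 180°.
Total crossings: 0.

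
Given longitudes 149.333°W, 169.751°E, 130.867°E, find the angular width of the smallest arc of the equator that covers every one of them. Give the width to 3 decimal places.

Sort the longitudes: -149.333°, +130.867°, +169.751°.
Eastward gaps between consecutive values (wrapping around): 280.200°, 38.884°, 40.916°.
Largest gap = 280.200° ⇒ minimal covering band is its complement: 360° − 280.200° = 79.800°.
Band runs from +130.867° eastward to -149.333°, crossing the antimeridian.

79.800°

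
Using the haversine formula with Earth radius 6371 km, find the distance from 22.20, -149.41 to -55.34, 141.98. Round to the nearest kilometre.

Δλ = 141.98 − -149.41 = 291.39°; wrapped into (−180°, 180°]: -68.61°.
Δφ = -55.34 − 22.20 = -77.54°.
a = sin²(Δφ/2) + cos φ₁ · cos φ₂ · sin²(Δλ/2) = 0.559375.
c = 2·atan2(√a, √(1−a)) = 1.68983 rad → d = 6371·c ≈ 10765.89 km.

10766 km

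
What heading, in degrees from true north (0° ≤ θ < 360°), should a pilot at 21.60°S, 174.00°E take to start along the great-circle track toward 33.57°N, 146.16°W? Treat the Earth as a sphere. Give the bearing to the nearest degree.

35°

Δλ = -146.16 − 174.00 = -320.16°; wrapped into (−180°, 180°]: 39.84°.
θ = atan2( sin Δλ · cos φ₂ , cos φ₁ · sin φ₂ − sin φ₁ · cos φ₂ · cos Δλ )
  = atan2(0.53379, 0.74964) = 35.453° → normalised to [0°, 360°): 35.453°.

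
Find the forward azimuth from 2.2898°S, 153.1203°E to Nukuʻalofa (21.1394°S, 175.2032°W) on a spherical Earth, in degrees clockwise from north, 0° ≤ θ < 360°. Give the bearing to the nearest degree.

Δλ = -175.2032 − 153.1203 = -328.3235°; wrapped into (−180°, 180°]: 31.6765°.
θ = atan2( sin Δλ · cos φ₂ , cos φ₁ · sin φ₂ − sin φ₁ · cos φ₂ · cos Δλ )
  = atan2(0.48978, -0.32864) = 123.861° → normalised to [0°, 360°): 123.861°.

124°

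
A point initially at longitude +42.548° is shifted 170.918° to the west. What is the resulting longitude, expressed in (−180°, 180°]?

Start at +42.548°; shift −170.918° → -128.370°.
-128.370° already lies in (−180°, 180°].

-128.370°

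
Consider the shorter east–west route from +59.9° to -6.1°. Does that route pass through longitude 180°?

Signed shortest Δλ = ((-6.1 − 59.9 + 180) mod 360) − 180 = -66.0°.
Going west by 66.0° from +59.9° reaches -6.1° without touching 180°.

No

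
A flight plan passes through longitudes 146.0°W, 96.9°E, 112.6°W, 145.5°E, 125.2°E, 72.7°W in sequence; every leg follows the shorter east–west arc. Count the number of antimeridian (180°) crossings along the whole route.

4

Leg 1: -146.0° → +96.9°, shortest Δλ = -117.1° (west) — crosses 180°.
Leg 2: +96.9° → -112.6°, shortest Δλ = 150.5° (east) — crosses 180°.
Leg 3: -112.6° → +145.5°, shortest Δλ = -101.9° (west) — crosses 180°.
Leg 4: +145.5° → +125.2°, shortest Δλ = -20.3° (west) — does not cross 180°.
Leg 5: +125.2° → -72.7°, shortest Δλ = 162.1° (east) — crosses 180°.
Total crossings: 4.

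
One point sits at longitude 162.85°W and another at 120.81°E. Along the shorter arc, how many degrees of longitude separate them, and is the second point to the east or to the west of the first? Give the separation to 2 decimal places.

76.34° west

Raw difference: 120.81 − -162.85 = 283.66°.
Normalise into (−180°, 180°]: 283.66° − 360° = -76.34°.
Negative ⇒ the second point lies to the west; separation 76.34°.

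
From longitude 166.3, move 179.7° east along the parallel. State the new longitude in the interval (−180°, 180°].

Start at +166.3°; shift +179.7° → +346.0°.
+346.0° lies outside (−180°, 180°]; subtract 360° → -14.0°.

-14.0°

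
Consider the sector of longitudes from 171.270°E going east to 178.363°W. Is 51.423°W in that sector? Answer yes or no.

No

Band width going east from +171.270° to -178.363°: ((-178.363 − 171.270) mod 360) = 10.367°.
Offset of -51.423° east of the west edge: ((-51.423 − 171.270) mod 360) = 137.307°.
137.307° > 10.367° ⇒ outside.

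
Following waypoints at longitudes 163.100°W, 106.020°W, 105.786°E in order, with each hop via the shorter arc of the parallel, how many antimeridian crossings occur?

1

Leg 1: -163.100° → -106.020°, shortest Δλ = 57.08° (east) — does not cross 180°.
Leg 2: -106.020° → +105.786°, shortest Δλ = -148.194° (west) — crosses 180°.
Total crossings: 1.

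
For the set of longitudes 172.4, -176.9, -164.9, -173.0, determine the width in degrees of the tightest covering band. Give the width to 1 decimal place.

Sort the longitudes: -176.9°, -173.0°, -164.9°, +172.4°.
Eastward gaps between consecutive values (wrapping around): 3.9°, 8.1°, 337.3°, 10.7°.
Largest gap = 337.3° ⇒ minimal covering band is its complement: 360° − 337.3° = 22.7°.
Band runs from +172.4° eastward to -164.9°, crossing the antimeridian.

22.7°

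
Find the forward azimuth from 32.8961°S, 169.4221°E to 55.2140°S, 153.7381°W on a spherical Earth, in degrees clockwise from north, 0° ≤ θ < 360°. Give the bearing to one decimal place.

Δλ = -153.7381 − 169.4221 = -323.1602°; wrapped into (−180°, 180°]: 36.8398°.
θ = atan2( sin Δλ · cos φ₂ , cos φ₁ · sin φ₂ − sin φ₁ · cos φ₂ · cos Δλ )
  = atan2(0.34207, -0.44162) = 142.239° → normalised to [0°, 360°): 142.239°.

142.2°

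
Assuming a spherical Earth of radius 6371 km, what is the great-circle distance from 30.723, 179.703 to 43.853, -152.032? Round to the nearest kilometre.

2874 km

Δλ = -152.032 − 179.703 = -331.735°; wrapped into (−180°, 180°]: 28.265°.
Δφ = 43.853 − 30.723 = 13.130°.
a = sin²(Δφ/2) + cos φ₁ · cos φ₂ · sin²(Δλ/2) = 0.050028.
c = 2·atan2(√a, √(1−a)) = 0.45116 rad → d = 6371·c ≈ 2874.32 km.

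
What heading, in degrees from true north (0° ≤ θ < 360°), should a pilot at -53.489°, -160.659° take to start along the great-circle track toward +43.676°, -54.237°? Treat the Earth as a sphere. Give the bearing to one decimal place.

70.4°

Δλ = -54.237 − -160.659 = 106.422°.
θ = atan2( sin Δλ · cos φ₂ , cos φ₁ · sin φ₂ − sin φ₁ · cos φ₂ · cos Δλ )
  = atan2(0.69375, 0.24654) = 70.436° → normalised to [0°, 360°): 70.436°.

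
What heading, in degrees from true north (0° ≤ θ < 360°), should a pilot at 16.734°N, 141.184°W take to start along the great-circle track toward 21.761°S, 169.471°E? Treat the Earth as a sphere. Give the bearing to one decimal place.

Δλ = 169.471 − -141.184 = 310.655°; wrapped into (−180°, 180°]: -49.345°.
θ = atan2( sin Δλ · cos φ₂ , cos φ₁ · sin φ₂ − sin φ₁ · cos φ₂ · cos Δλ )
  = atan2(-0.70458, -0.52925) = -126.912° → normalised to [0°, 360°): 233.088°.

233.1°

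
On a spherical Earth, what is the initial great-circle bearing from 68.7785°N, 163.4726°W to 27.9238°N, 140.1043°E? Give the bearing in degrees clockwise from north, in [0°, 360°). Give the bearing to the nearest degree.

Δλ = 140.1043 − -163.4726 = 303.5769°; wrapped into (−180°, 180°]: -56.4231°.
θ = atan2( sin Δλ · cos φ₂ , cos φ₁ · sin φ₂ − sin φ₁ · cos φ₂ · cos Δλ )
  = atan2(-0.73614, -0.28602) = -111.233° → normalised to [0°, 360°): 248.767°.

249°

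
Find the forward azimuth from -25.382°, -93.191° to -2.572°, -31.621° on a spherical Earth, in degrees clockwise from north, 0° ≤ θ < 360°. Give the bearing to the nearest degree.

Δλ = -31.621 − -93.191 = 61.570°.
θ = atan2( sin Δλ · cos φ₂ , cos φ₁ · sin φ₂ − sin φ₁ · cos φ₂ · cos Δλ )
  = atan2(0.87851, 0.16333) = 79.468° → normalised to [0°, 360°): 79.468°.

79°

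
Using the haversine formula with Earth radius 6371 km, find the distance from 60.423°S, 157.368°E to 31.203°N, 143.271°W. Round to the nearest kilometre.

11522 km

Δλ = -143.271 − 157.368 = -300.639°; wrapped into (−180°, 180°]: 59.361°.
Δφ = 31.203 − -60.423 = 91.626°.
a = sin²(Δφ/2) + cos φ₁ · cos φ₂ · sin²(Δλ/2) = 0.617702.
c = 2·atan2(√a, √(1−a)) = 1.80843 rad → d = 6371·c ≈ 11521.52 km.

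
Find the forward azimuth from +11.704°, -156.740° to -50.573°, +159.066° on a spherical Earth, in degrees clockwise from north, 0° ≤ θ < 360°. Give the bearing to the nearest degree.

208°

Δλ = 159.066 − -156.740 = 315.806°; wrapped into (−180°, 180°]: -44.194°.
θ = atan2( sin Δλ · cos φ₂ , cos φ₁ · sin φ₂ − sin φ₁ · cos φ₂ · cos Δλ )
  = atan2(-0.44272, -0.84875) = -152.453° → normalised to [0°, 360°): 207.547°.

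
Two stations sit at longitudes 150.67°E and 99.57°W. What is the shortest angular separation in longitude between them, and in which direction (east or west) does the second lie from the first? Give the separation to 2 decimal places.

Raw difference: -99.57 − 150.67 = -250.24°.
Normalise into (−180°, 180°]: -250.24° + 360° = 109.76°.
Positive ⇒ the second point lies to the east; separation 109.76°.

109.76° east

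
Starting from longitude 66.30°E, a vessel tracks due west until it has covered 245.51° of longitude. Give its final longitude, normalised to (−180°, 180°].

179.21°W

Start at +66.30°; shift −245.51° → -179.21°.
-179.21° already lies in (−180°, 180°].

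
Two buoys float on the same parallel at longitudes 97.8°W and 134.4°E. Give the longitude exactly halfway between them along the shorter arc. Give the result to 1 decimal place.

161.7°W

Signed shortest Δλ from -97.8° to +134.4° is -127.8°.
Midpoint longitude = -97.8° + (-127.8°)/2 = -97.8° − 63.9° = -161.7°.
(The naïve average (-97.8 + +134.4)/2 = 18.3° is on the wrong side of the globe.)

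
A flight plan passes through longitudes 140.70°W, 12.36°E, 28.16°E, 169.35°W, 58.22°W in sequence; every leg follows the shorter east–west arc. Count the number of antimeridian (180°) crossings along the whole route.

1

Leg 1: -140.70° → +12.36°, shortest Δλ = 153.06° (east) — does not cross 180°.
Leg 2: +12.36° → +28.16°, shortest Δλ = 15.8° (east) — does not cross 180°.
Leg 3: +28.16° → -169.35°, shortest Δλ = 162.49° (east) — crosses 180°.
Leg 4: -169.35° → -58.22°, shortest Δλ = 111.13° (east) — does not cross 180°.
Total crossings: 1.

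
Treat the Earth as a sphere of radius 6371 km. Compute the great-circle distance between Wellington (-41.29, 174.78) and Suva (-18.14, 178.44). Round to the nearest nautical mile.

Δλ = 178.44 − 174.78 = 3.66°.
Δφ = -18.14 − -41.29 = 23.15°.
a = sin²(Δφ/2) + cos φ₁ · cos φ₂ · sin²(Δλ/2) = 0.040989.
c = 2·atan2(√a, √(1−a)) = 0.40773 rad → d = 6371·c ≈ 2597.66 km ≈ 1402.63 nmi.

1403 nmi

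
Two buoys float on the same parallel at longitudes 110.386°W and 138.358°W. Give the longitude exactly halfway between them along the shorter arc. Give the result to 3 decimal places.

Signed shortest Δλ from -110.386° to -138.358° is -27.972°.
Midpoint longitude = -110.386° + (-27.972°)/2 = -110.386° − 13.986° = -124.372°.

124.372°W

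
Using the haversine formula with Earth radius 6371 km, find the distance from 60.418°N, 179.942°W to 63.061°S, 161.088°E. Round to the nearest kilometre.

13823 km

Δλ = 161.088 − -179.942 = 341.030°; wrapped into (−180°, 180°]: -18.970°.
Δφ = -63.061 − 60.418 = -123.479°.
a = sin²(Δφ/2) + cos φ₁ · cos φ₂ · sin²(Δλ/2) = 0.781889.
c = 2·atan2(√a, √(1−a)) = 2.16975 rad → d = 6371·c ≈ 13823.47 km.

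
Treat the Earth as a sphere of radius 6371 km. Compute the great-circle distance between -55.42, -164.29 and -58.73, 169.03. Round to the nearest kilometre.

Δλ = 169.03 − -164.29 = 333.32°; wrapped into (−180°, 180°]: -26.68°.
Δφ = -58.73 − -55.42 = -3.31°.
a = sin²(Δφ/2) + cos φ₁ · cos φ₂ · sin²(Δλ/2) = 0.016518.
c = 2·atan2(√a, √(1−a)) = 0.25775 rad → d = 6371·c ≈ 1642.15 km.

1642 km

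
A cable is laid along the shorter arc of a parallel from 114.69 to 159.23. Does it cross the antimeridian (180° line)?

Signed shortest Δλ = ((159.23 − 114.69 + 180) mod 360) − 180 = 44.54°.
Going east by 44.54° from +114.69° reaches +159.23° without touching 180°.

No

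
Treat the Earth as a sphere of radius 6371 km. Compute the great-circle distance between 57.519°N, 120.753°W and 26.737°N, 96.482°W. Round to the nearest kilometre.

Δλ = -96.482 − -120.753 = 24.271°.
Δφ = 26.737 − 57.519 = -30.782°.
a = sin²(Δφ/2) + cos φ₁ · cos φ₂ · sin²(Δλ/2) = 0.091635.
c = 2·atan2(√a, √(1−a)) = 0.61508 rad → d = 6371·c ≈ 3918.65 km.

3919 km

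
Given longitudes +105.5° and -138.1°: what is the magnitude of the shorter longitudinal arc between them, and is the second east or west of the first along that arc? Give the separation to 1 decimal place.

Raw difference: -138.1 − 105.5 = -243.6°.
Normalise into (−180°, 180°]: -243.6° + 360° = 116.4°.
Positive ⇒ the second point lies to the east; separation 116.4°.

116.4° east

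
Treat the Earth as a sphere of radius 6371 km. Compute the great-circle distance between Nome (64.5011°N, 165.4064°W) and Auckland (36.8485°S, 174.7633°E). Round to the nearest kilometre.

Δλ = 174.7633 − -165.4064 = 340.1697°; wrapped into (−180°, 180°]: -19.8303°.
Δφ = -36.8485 − 64.5011 = -101.3496°.
a = sin²(Δφ/2) + cos φ₁ · cos φ₂ · sin²(Δλ/2) = 0.608611.
c = 2·atan2(√a, √(1−a)) = 1.78976 rad → d = 6371·c ≈ 11402.59 km.

11403 km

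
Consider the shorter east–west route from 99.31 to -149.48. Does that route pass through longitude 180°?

Yes

Naïve |-149.48 − 99.31| = 248.79° > 180°, so the shorter arc goes the other way round — across 180°.
Signed shortest Δλ = ((-149.48 − 99.31 + 180) mod 360) − 180 = 111.21°.
Going east by 111.21° from +99.31° passes through 180° before reaching -149.48°.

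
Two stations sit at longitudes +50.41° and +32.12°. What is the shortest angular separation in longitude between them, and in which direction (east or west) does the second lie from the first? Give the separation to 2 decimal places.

Raw difference: 32.12 − 50.41 = -18.29°.
Normalise into (−180°, 180°]: -18.29° stays -18.29°.
Negative ⇒ the second point lies to the west; separation 18.29°.

18.29° west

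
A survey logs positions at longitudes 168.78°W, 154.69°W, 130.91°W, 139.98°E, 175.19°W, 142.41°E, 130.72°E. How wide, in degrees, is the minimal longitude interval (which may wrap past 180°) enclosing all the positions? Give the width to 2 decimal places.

98.37°

Sort the longitudes: -175.19°, -168.78°, -154.69°, -130.91°, +130.72°, +139.98°, +142.41°.
Eastward gaps between consecutive values (wrapping around): 6.41°, 14.09°, 23.78°, 261.63°, 9.26°, 2.43°, 42.40°.
Largest gap = 261.63° ⇒ minimal covering band is its complement: 360° − 261.63° = 98.37°.
Band runs from +130.72° eastward to -130.91°, crossing the antimeridian.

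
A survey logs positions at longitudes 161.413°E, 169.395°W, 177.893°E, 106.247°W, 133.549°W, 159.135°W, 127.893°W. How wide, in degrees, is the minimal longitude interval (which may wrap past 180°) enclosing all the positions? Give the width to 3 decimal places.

92.340°

Sort the longitudes: -169.395°, -159.135°, -133.549°, -127.893°, -106.247°, +161.413°, +177.893°.
Eastward gaps between consecutive values (wrapping around): 10.260°, 25.586°, 5.656°, 21.646°, 267.660°, 16.480°, 12.712°.
Largest gap = 267.660° ⇒ minimal covering band is its complement: 360° − 267.660° = 92.340°.
Band runs from +161.413° eastward to -106.247°, crossing the antimeridian.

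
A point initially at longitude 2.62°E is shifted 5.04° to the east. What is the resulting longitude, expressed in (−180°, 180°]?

Start at +2.62°; shift +5.04° → +7.66°.
+7.66° already lies in (−180°, 180°].

7.66°E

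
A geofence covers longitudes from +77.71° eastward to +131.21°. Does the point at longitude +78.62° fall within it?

Yes

Band width going east from +77.71° to +131.21°: ((131.21 − 77.71) mod 360) = 53.50°.
Offset of +78.62° east of the west edge: ((78.62 − 77.71) mod 360) = 0.91°.
0.91° ≤ 53.50° ⇒ inside.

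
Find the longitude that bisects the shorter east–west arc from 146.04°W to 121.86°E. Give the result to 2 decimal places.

167.91°E

Signed shortest Δλ from -146.04° to +121.86° is -92.10°.
Midpoint longitude = -146.04° + (-92.10°)/2 = -146.04° − 46.05° = -192.09°.
Normalise into (−180°, 180°]: +167.91°.
(The naïve average (-146.04 + +121.86)/2 = -12.09° is on the wrong side of the globe.)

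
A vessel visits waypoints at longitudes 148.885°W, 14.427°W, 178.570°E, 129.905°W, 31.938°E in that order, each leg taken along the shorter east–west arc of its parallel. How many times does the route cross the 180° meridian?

Leg 1: -148.885° → -14.427°, shortest Δλ = 134.458° (east) — does not cross 180°.
Leg 2: -14.427° → +178.570°, shortest Δλ = -167.003° (west) — crosses 180°.
Leg 3: +178.570° → -129.905°, shortest Δλ = 51.525° (east) — crosses 180°.
Leg 4: -129.905° → +31.938°, shortest Δλ = 161.843° (east) — does not cross 180°.
Total crossings: 2.

2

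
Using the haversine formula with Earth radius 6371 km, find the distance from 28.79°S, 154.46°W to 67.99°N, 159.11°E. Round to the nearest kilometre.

Δλ = 159.11 − -154.46 = 313.57°; wrapped into (−180°, 180°]: -46.43°.
Δφ = 67.99 − -28.79 = 96.78°.
a = sin²(Δφ/2) + cos φ₁ · cos φ₂ · sin²(Δλ/2) = 0.610062.
c = 2·atan2(√a, √(1−a)) = 1.79274 rad → d = 6371·c ≈ 11421.54 km.

11422 km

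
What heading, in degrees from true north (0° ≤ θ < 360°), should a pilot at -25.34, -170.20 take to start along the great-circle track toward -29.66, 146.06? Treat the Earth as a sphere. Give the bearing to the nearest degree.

Δλ = 146.06 − -170.20 = 316.26°; wrapped into (−180°, 180°]: -43.74°.
θ = atan2( sin Δλ · cos φ₂ , cos φ₁ · sin φ₂ − sin φ₁ · cos φ₂ · cos Δλ )
  = atan2(-0.60080, -0.17854) = -106.550° → normalised to [0°, 360°): 253.450°.

253°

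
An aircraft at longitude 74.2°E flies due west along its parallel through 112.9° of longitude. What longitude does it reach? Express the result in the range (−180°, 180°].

Start at +74.2°; shift −112.9° → -38.7°.
-38.7° already lies in (−180°, 180°].

38.7°W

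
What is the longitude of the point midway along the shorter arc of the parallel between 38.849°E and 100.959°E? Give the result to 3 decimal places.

Signed shortest Δλ from +38.849° to +100.959° is +62.110°.
Midpoint longitude = +38.849° + (+62.110°)/2 = +38.849° + 31.055° = +69.904°.

69.904°E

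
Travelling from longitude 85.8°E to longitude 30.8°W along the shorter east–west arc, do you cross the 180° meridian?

Signed shortest Δλ = ((-30.8 − 85.8 + 180) mod 360) − 180 = -116.6°.
Going west by 116.6° from +85.8° reaches -30.8° without touching 180°.

No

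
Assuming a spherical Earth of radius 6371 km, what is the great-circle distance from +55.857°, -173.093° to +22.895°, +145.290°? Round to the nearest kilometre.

Δλ = 145.290 − -173.093 = 318.383°; wrapped into (−180°, 180°]: -41.617°.
Δφ = 22.895 − 55.857 = -32.962°.
a = sin²(Δφ/2) + cos φ₁ · cos φ₂ · sin²(Δλ/2) = 0.145735.
c = 2·atan2(√a, √(1−a)) = 0.78338 rad → d = 6371·c ≈ 4990.93 km.

4991 km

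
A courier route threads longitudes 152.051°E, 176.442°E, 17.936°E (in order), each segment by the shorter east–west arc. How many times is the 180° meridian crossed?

Leg 1: +152.051° → +176.442°, shortest Δλ = 24.391° (east) — does not cross 180°.
Leg 2: +176.442° → +17.936°, shortest Δλ = -158.506° (west) — does not cross 180°.
Total crossings: 0.

0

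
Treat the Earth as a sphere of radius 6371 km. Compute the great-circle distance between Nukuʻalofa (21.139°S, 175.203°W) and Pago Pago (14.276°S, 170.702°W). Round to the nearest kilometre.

Δλ = -170.702 − -175.203 = 4.501°.
Δφ = -14.276 − -21.139 = 6.863°.
a = sin²(Δφ/2) + cos φ₁ · cos φ₂ · sin²(Δλ/2) = 0.004976.
c = 2·atan2(√a, √(1−a)) = 0.14121 rad → d = 6371·c ≈ 899.62 km.

900 km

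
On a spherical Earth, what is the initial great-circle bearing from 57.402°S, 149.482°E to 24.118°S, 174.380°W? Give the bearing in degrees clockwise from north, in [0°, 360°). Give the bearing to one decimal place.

Δλ = -174.380 − 149.482 = -323.862°; wrapped into (−180°, 180°]: 36.138°.
θ = atan2( sin Δλ · cos φ₂ , cos φ₁ · sin φ₂ − sin φ₁ · cos φ₂ · cos Δλ )
  = atan2(0.53825, 0.40085) = 53.324° → normalised to [0°, 360°): 53.324°.

53.3°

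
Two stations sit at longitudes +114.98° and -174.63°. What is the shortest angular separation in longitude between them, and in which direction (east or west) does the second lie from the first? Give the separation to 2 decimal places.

70.39° east

Raw difference: -174.63 − 114.98 = -289.61°.
Normalise into (−180°, 180°]: -289.61° + 360° = 70.39°.
Positive ⇒ the second point lies to the east; separation 70.39°.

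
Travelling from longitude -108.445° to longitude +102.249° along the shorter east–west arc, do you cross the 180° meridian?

Naïve |102.249 − -108.445| = 210.694° > 180°, so the shorter arc goes the other way round — across 180°.
Signed shortest Δλ = ((102.249 − -108.445 + 180) mod 360) − 180 = -149.306°.
Going west by 149.306° from -108.445° passes through 180° before reaching +102.249°.

Yes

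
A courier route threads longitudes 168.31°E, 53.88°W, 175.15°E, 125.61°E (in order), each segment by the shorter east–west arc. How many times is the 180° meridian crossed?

2

Leg 1: +168.31° → -53.88°, shortest Δλ = 137.81° (east) — crosses 180°.
Leg 2: -53.88° → +175.15°, shortest Δλ = -130.97° (west) — crosses 180°.
Leg 3: +175.15° → +125.61°, shortest Δλ = -49.54° (west) — does not cross 180°.
Total crossings: 2.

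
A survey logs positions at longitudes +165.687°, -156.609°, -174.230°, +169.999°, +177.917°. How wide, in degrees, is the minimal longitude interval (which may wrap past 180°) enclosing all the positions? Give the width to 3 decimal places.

Sort the longitudes: -174.230°, -156.609°, +165.687°, +169.999°, +177.917°.
Eastward gaps between consecutive values (wrapping around): 17.621°, 322.296°, 4.312°, 7.918°, 7.853°.
Largest gap = 322.296° ⇒ minimal covering band is its complement: 360° − 322.296° = 37.704°.
Band runs from +165.687° eastward to -156.609°, crossing the antimeridian.

37.704°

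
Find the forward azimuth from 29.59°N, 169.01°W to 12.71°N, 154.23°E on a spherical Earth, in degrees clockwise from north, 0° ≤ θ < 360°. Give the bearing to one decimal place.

Δλ = 154.23 − -169.01 = 323.24°; wrapped into (−180°, 180°]: -36.76°.
θ = atan2( sin Δλ · cos φ₂ , cos φ₁ · sin φ₂ − sin φ₁ · cos φ₂ · cos Δλ )
  = atan2(-0.58380, -0.19458) = -108.434° → normalised to [0°, 360°): 251.566°.

251.6°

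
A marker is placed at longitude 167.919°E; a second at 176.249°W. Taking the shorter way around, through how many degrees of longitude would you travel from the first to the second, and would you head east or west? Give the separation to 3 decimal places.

15.832° east

Raw difference: -176.249 − 167.919 = -344.168°.
Normalise into (−180°, 180°]: -344.168° + 360° = 15.832°.
Positive ⇒ the second point lies to the east; separation 15.832°.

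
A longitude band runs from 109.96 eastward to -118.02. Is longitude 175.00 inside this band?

Band width going east from +109.96° to -118.02°: ((-118.02 − 109.96) mod 360) = 132.02°.
Offset of +175.00° east of the west edge: ((175.00 − 109.96) mod 360) = 65.04°.
65.04° ≤ 132.02° ⇒ inside.

Yes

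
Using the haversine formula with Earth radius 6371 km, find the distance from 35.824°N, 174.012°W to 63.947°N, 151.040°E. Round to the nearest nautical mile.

2110 nmi

Δλ = 151.040 − -174.012 = 325.052°; wrapped into (−180°, 180°]: -34.948°.
Δφ = 63.947 − 35.824 = 28.123°.
a = sin²(Δφ/2) + cos φ₁ · cos φ₂ · sin²(Δλ/2) = 0.091140.
c = 2·atan2(√a, √(1−a)) = 0.61336 rad → d = 6371·c ≈ 3907.69 km ≈ 2109.99 nmi.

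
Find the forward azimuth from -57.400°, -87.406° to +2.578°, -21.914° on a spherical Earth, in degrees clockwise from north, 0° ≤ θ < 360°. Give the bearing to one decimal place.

67.7°

Δλ = -21.914 − -87.406 = 65.492°.
θ = atan2( sin Δλ · cos φ₂ , cos φ₁ · sin φ₂ − sin φ₁ · cos φ₂ · cos Δλ )
  = atan2(0.90898, 0.37335) = 67.671° → normalised to [0°, 360°): 67.671°.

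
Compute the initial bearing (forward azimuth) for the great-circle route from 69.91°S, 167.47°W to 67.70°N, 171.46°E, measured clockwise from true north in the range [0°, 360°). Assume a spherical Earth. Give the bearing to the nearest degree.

348°

Δλ = 171.46 − -167.47 = 338.93°; wrapped into (−180°, 180°]: -21.07°.
θ = atan2( sin Δλ · cos φ₂ , cos φ₁ · sin φ₂ − sin φ₁ · cos φ₂ · cos Δλ )
  = atan2(-0.13642, 0.65035) = -11.847° → normalised to [0°, 360°): 348.153°.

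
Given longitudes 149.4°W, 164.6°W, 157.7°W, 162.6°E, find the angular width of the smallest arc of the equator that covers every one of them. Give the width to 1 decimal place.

Sort the longitudes: -164.6°, -157.7°, -149.4°, +162.6°.
Eastward gaps between consecutive values (wrapping around): 6.9°, 8.3°, 312.0°, 32.8°.
Largest gap = 312.0° ⇒ minimal covering band is its complement: 360° − 312.0° = 48.0°.
Band runs from +162.6° eastward to -149.4°, crossing the antimeridian.

48.0°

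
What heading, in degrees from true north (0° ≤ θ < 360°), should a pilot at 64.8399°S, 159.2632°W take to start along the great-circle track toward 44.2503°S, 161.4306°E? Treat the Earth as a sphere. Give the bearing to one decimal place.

Δλ = 161.4306 − -159.2632 = 320.6938°; wrapped into (−180°, 180°]: -39.3062°.
θ = atan2( sin Δλ · cos φ₂ , cos φ₁ · sin φ₂ − sin φ₁ · cos φ₂ · cos Δλ )
  = atan2(-0.45375, 0.20500) = -65.687° → normalised to [0°, 360°): 294.313°.

294.3°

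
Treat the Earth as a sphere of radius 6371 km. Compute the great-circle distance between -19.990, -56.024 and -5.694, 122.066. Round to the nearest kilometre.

17152 km

Δλ = 122.066 − -56.024 = 178.090°.
Δφ = -5.694 − -19.990 = 14.296°.
a = sin²(Δφ/2) + cos φ₁ · cos φ₂ · sin²(Δλ/2) = 0.950339.
c = 2·atan2(√a, √(1−a)) = 2.69213 rad → d = 6371·c ≈ 17151.53 km.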